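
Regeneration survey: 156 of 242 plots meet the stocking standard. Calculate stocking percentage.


Formula: Stocking % = stocked plots / total plots * 100
Stocking = 156 / 242 * 100
Stocking = 0.6446 * 100 = 64.5%

64.5


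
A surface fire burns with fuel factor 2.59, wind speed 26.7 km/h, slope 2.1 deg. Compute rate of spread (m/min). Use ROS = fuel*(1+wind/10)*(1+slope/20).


Formula: ROS = fuel * (1 + wind/10) * (1 + slope/20)
Wind factor = 1 + 26.7/10 = 3.67
Slope factor = 1 + 2.1/20 = 1.105
ROS = 2.59 * 3.67 * 1.105 = 10.5 m/min

10.5


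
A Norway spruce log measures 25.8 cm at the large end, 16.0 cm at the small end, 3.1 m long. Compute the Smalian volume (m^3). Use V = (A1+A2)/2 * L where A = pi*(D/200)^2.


Smalian: V = (A1 + A2)/2 * L,  A = pi*(D/200)^2
A1 = pi*(25.8/200)^2 = 0.052279 m^2
A2 = pi*(16.0/200)^2 = 0.020106 m^2
V = (0.052279+0.020106)/2*3.1 = 0.1122 m^3

0.1122


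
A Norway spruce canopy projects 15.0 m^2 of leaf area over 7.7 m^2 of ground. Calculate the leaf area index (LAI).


Formula: LAI = total leaf area / ground area  (dimensionless)
LAI = 15.0 m^2 / 7.7 m^2
LAI = 1.95

1.95


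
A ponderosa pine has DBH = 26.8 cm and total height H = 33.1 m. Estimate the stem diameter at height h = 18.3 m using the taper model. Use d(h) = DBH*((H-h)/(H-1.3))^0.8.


Taper: d(h) = DBH * ((H - h) / (H - 1.3))^0.8
Numerator = H - h = 33.1 - 18.3 = 14.8 m
Denominator = H - 1.3 = 33.1 - 1.3 = 31.8 m
Ratio = 14.8 / 31.8 = 0.46541
d = 26.8 * 0.46541^0.8 = 14.5 cm

14.5


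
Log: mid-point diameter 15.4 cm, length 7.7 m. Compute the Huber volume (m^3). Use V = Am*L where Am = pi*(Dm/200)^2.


Huber: V = Am * L,  Am = pi*(Dm/200)^2
Am = pi*(15.4/200)^2 = 0.018627 m^2
V = 0.018627*7.7 = 0.1434 m^3

0.1434


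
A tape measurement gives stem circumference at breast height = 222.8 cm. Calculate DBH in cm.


Formula: DBH = C / pi
DBH = 222.8 / pi
pi = 3.14159...
DBH = 70.9 cm

70.9


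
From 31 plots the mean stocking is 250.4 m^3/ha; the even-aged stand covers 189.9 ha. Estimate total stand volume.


Formula: Total Volume = Mean Volume per ha * Total Area
Total Volume = 250.4 m^3/ha * 189.9 ha
Total Volume = 47551 m^3

47551


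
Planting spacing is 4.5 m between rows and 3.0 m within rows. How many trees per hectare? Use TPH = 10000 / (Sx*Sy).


Formula: TPH = 10000 m^2/ha / (spacing_x * spacing_y)
Area per tree = 4.5 m * 3.0 m = 13.5 m^2
TPH = 10000 / 13.5 = 741 trees/ha

741


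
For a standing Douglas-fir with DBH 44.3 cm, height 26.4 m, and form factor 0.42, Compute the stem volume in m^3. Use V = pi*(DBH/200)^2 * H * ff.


Formula: V = pi * (DBH/200)^2 * H * ff
Radius = DBH/200 = 44.3/200 = 0.2215 m
Radius^2 = 0.2215^2 = 0.04906225 m^2
V = pi * 0.04906225 * 26.4 * 0.42
V = 1.709 m^3

1.709


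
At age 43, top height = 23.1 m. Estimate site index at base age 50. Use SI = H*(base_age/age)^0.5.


Formula: SI = H_dom * (base_age / age)^0.5
Age ratio = 50 / 43 = 1.16279
sqrt(age_ratio) = 1.07833
SI = 23.1 * 1.07833 = 24.9 m

24.9


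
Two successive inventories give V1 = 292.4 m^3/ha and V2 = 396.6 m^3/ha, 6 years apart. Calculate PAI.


Formula: PAI = (V_T2 - V_T1) / (T2 - T1)
Volume increment = 396.6 - 292.4 = 104.2 m^3/ha
PAI = 104.2 / 6 = 17.37 m^3/ha/year

17.37


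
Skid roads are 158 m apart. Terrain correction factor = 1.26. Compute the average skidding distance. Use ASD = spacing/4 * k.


Formula: ASD = (spacing / 4) * correction
Uncorrected distance = spacing / 4 = 158 / 4 = 39.5 m
ASD = 39.5 * 1.26 = 50 m

50


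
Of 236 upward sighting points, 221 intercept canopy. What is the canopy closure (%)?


Formula: Canopy closure = covered points / total points * 100
Closure = 221 / 236 * 100
Closure = 0.9364 * 100 = 93.6%

93.6


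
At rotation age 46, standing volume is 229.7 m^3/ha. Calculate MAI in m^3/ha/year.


Formula: MAI = Total Volume / Stand Age
MAI = 229.7 m^3/ha / 46 years
MAI = 4.99 m^3/ha/year

4.99


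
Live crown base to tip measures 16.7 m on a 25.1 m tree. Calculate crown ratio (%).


Formula: Crown Ratio = (Crown Length / Total Height) * 100
CR = (16.7 m / 25.1 m) * 100
CR = 0.6653 * 100 = 66.5%

66.5


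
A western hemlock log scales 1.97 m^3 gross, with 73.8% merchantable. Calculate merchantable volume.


Formula: MV = V_total * (merchantable_pct / 100)
Merchantable fraction = 73.8% / 100 = 0.738
MV = 1.97 m^3 * 0.738 = 1.454 m^3

1.454


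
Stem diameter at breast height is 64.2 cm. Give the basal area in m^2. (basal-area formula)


Formula: BA = pi * (DBH/2)^2 / 10000  (cm^2 to m^2)
Radius = DBH/2 = 64.2/2 = 32.1 cm
BA = pi * 32.1^2 / 10000
   = 3237.1285 cm^2 / 10000
   = 0.3237 m^2

0.3237


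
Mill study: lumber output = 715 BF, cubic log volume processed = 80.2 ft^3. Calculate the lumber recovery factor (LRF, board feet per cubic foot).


Formula: LRF = Lumber Output (BF) / Log Input (ft^3)
LRF = 715 BF / 80.2 ft^3
LRF = 8.92 BF/ft^3

8.92


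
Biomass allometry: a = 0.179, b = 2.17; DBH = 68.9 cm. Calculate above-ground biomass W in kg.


Formula: W = a * DBH^b  (allometric power law)
DBH^b = 68.9^2.17 = 9748.4532
W = 0.179 * 9748.4532 = 1745.0 kg

1745.0


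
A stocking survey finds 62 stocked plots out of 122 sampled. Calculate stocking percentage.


Formula: Stocking % = stocked plots / total plots * 100
Stocking = 62 / 122 * 100
Stocking = 0.5082 * 100 = 50.8%

50.8


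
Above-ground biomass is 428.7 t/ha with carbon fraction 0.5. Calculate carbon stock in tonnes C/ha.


Formula: Carbon Stock = Biomass * Carbon Fraction
C = 428.7 t/ha * 0.5
C = 214.4 t C/ha

214.4


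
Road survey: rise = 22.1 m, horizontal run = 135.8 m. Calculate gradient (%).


Formula: Gradient = rise / run * 100
Gradient = 22.1 / 135.8 * 100 = 16.3%

16.3


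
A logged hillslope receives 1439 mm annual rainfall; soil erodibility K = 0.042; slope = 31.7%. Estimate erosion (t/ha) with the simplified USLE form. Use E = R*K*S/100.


Formula: E = R * K * S / 100  (simplified USLE)
R * K = 1439 * 0.042 = 60.438
E = 60.438 * 31.7 / 100 = 19.16 t/ha

19.16


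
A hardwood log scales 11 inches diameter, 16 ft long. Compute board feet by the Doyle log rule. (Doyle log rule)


Doyle: BF = (D - 4)^2 * L / 16
Adjusted diameter = 11 - 4 = 7 in
(D-4)^2 = 7^2 = 49
BF = 49 * 16 / 16 = 49 BF

49


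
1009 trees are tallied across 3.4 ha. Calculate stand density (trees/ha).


Formula: Stand Density = N_trees / Area_ha
Density = 1009 trees / 3.4 ha
Density = 297 trees/ha

297


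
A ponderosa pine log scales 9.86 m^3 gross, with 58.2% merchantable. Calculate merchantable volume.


Formula: MV = V_total * (merchantable_pct / 100)
Merchantable fraction = 58.2% / 100 = 0.582
MV = 9.86 m^3 * 0.582 = 5.739 m^3

5.739


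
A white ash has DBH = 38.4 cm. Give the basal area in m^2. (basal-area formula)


Formula: BA = pi * (DBH/2)^2 / 10000  (cm^2 to m^2)
Radius = DBH/2 = 38.4/2 = 19.2 cm
BA = pi * 19.2^2 / 10000
   = 1158.1167 cm^2 / 10000
   = 0.1158 m^2

0.1158


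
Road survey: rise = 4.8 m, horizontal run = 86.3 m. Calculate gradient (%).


Formula: Gradient = rise / run * 100
Gradient = 4.8 / 86.3 * 100 = 5.6%

5.6


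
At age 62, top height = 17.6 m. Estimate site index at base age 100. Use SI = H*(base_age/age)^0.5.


Formula: SI = H_dom * (base_age / age)^0.5
Age ratio = 100 / 62 = 1.6129
sqrt(age_ratio) = 1.27
SI = 17.6 * 1.27 = 22.4 m

22.4


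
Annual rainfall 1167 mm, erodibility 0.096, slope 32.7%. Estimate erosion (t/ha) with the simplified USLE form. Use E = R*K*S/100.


Formula: E = R * K * S / 100  (simplified USLE)
R * K = 1167 * 0.096 = 112.032
E = 112.032 * 32.7 / 100 = 36.63 t/ha

36.63


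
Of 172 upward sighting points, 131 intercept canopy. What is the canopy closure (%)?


Formula: Canopy closure = covered points / total points * 100
Closure = 131 / 172 * 100
Closure = 0.7616 * 100 = 76.2%

76.2


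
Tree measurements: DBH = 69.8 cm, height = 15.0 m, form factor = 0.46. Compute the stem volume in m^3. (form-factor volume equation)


Formula: V = pi * (DBH/200)^2 * H * ff
Radius = DBH/200 = 69.8/200 = 0.349 m
Radius^2 = 0.349^2 = 0.121801 m^2
V = pi * 0.121801 * 15.0 * 0.46
V = 2.64 m^3

2.64


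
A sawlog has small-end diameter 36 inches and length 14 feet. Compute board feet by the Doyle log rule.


Doyle: BF = (D - 4)^2 * L / 16
Adjusted diameter = 36 - 4 = 32 in
(D-4)^2 = 32^2 = 1024
BF = 1024 * 14 / 16 = 896 BF

896


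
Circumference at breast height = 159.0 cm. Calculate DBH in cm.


Formula: DBH = C / pi
DBH = 159.0 / pi
pi = 3.14159...
DBH = 50.6 cm

50.6


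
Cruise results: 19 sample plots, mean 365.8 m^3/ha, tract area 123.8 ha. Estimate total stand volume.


Formula: Total Volume = Mean Volume per ha * Total Area
Total Volume = 365.8 m^3/ha * 123.8 ha
Total Volume = 45286 m^3

45286


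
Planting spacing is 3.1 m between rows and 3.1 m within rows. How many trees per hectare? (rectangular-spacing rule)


Formula: TPH = 10000 m^2/ha / (spacing_x * spacing_y)
Area per tree = 3.1 m * 3.1 m = 9.61 m^2
TPH = 10000 / 9.61 = 1041 trees/ha

1041


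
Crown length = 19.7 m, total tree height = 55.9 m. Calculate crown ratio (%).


Formula: Crown Ratio = (Crown Length / Total Height) * 100
CR = (19.7 m / 55.9 m) * 100
CR = 0.3524 * 100 = 35.2%

35.2


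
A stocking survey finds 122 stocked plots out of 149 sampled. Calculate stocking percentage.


Formula: Stocking % = stocked plots / total plots * 100
Stocking = 122 / 149 * 100
Stocking = 0.8188 * 100 = 81.9%

81.9


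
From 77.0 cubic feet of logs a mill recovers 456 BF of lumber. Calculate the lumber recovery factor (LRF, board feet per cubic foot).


Formula: LRF = Lumber Output (BF) / Log Input (ft^3)
LRF = 456 BF / 77.0 ft^3
LRF = 5.92 BF/ft^3

5.92


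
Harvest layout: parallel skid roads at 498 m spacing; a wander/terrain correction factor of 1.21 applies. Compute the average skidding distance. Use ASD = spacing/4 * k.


Formula: ASD = (spacing / 4) * correction
Uncorrected distance = spacing / 4 = 498 / 4 = 124.5 m
ASD = 124.5 * 1.21 = 151 m

151


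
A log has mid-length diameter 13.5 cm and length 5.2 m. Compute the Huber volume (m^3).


Huber: V = Am * L,  Am = pi*(Dm/200)^2
Am = pi*(13.5/200)^2 = 0.014314 m^2
V = 0.014314*5.2 = 0.0744 m^3

0.0744


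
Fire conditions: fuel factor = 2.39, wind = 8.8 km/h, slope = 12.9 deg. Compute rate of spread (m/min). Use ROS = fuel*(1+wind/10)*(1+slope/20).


Formula: ROS = fuel * (1 + wind/10) * (1 + slope/20)
Wind factor = 1 + 8.8/10 = 1.88
Slope factor = 1 + 12.9/20 = 1.645
ROS = 2.39 * 1.88 * 1.645 = 7.39 m/min

7.39


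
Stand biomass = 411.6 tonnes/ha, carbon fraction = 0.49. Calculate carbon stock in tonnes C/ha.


Formula: Carbon Stock = Biomass * Carbon Fraction
C = 411.6 t/ha * 0.49
C = 201.7 t C/ha

201.7


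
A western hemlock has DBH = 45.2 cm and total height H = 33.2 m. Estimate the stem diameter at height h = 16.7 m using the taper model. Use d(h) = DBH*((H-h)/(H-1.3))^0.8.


Taper: d(h) = DBH * ((H - h) / (H - 1.3))^0.8
Numerator = H - h = 33.2 - 16.7 = 16.5 m
Denominator = H - 1.3 = 33.2 - 1.3 = 31.9 m
Ratio = 16.5 / 31.9 = 0.51724
d = 45.2 * 0.51724^0.8 = 26.7 cm

26.7


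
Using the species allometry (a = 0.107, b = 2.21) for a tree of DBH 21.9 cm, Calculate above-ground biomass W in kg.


Formula: W = a * DBH^b  (allometric power law)
DBH^b = 21.9^2.21 = 917.0257
W = 0.107 * 917.0257 = 98.1 kg

98.1


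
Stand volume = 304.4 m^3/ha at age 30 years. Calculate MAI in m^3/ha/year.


Formula: MAI = Total Volume / Stand Age
MAI = 304.4 m^3/ha / 30 years
MAI = 10.15 m^3/ha/year

10.15


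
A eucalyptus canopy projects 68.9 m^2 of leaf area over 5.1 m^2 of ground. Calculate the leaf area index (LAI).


Formula: LAI = total leaf area / ground area  (dimensionless)
LAI = 68.9 m^2 / 5.1 m^2
LAI = 13.51

13.51


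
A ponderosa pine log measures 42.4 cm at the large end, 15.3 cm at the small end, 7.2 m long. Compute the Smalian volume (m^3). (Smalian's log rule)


Smalian: V = (A1 + A2)/2 * L,  A = pi*(D/200)^2
A1 = pi*(42.4/200)^2 = 0.141196 m^2
A2 = pi*(15.3/200)^2 = 0.018385 m^2
V = (0.141196+0.018385)/2*7.2 = 0.5745 m^3

0.5745


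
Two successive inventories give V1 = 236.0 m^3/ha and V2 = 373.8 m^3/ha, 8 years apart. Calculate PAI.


Formula: PAI = (V_T2 - V_T1) / (T2 - T1)
Volume increment = 373.8 - 236.0 = 137.8 m^3/ha
PAI = 137.8 / 8 = 17.23 m^3/ha/year

17.23


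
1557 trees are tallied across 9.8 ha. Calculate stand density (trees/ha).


Formula: Stand Density = N_trees / Area_ha
Density = 1557 trees / 9.8 ha
Density = 159 trees/ha

159


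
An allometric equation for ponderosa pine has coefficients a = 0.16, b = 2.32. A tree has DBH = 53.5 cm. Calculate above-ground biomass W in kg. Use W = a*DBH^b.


Formula: W = a * DBH^b  (allometric power law)
DBH^b = 53.5^2.32 = 10227.7658
W = 0.16 * 10227.7658 = 1636.4 kg

1636.4


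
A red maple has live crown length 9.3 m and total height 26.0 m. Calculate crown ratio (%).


Formula: Crown Ratio = (Crown Length / Total Height) * 100
CR = (9.3 m / 26.0 m) * 100
CR = 0.3577 * 100 = 35.8%

35.8


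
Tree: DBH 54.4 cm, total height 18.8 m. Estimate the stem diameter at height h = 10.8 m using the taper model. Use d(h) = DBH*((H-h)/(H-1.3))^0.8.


Taper: d(h) = DBH * ((H - h) / (H - 1.3))^0.8
Numerator = H - h = 18.8 - 10.8 = 8.0 m
Denominator = H - 1.3 = 18.8 - 1.3 = 17.5 m
Ratio = 8.0 / 17.5 = 0.45714
d = 54.4 * 0.45714^0.8 = 29.1 cm

29.1


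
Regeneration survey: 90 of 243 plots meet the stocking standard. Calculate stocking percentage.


Formula: Stocking % = stocked plots / total plots * 100
Stocking = 90 / 243 * 100
Stocking = 0.3704 * 100 = 37.0%

37.0


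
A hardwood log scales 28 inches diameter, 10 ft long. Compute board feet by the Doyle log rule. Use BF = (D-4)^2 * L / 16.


Doyle: BF = (D - 4)^2 * L / 16
Adjusted diameter = 28 - 4 = 24 in
(D-4)^2 = 24^2 = 576
BF = 576 * 10 / 16 = 360 BF

360


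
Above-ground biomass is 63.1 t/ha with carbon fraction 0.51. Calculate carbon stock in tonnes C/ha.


Formula: Carbon Stock = Biomass * Carbon Fraction
C = 63.1 t/ha * 0.51
C = 32.2 t C/ha

32.2


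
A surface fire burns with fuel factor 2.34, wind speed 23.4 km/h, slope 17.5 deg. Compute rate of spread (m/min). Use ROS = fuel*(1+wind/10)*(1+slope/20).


Formula: ROS = fuel * (1 + wind/10) * (1 + slope/20)
Wind factor = 1 + 23.4/10 = 3.34
Slope factor = 1 + 17.5/20 = 1.875
ROS = 2.34 * 3.34 * 1.875 = 14.65 m/min

14.65


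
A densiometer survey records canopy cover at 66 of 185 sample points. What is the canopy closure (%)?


Formula: Canopy closure = covered points / total points * 100
Closure = 66 / 185 * 100
Closure = 0.3568 * 100 = 35.7%

35.7


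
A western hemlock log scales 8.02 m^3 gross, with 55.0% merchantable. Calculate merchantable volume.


Formula: MV = V_total * (merchantable_pct / 100)
Merchantable fraction = 55.0% / 100 = 0.55
MV = 8.02 m^3 * 0.55 = 4.411 m^3

4.411


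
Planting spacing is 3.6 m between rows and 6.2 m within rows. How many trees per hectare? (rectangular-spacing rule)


Formula: TPH = 10000 m^2/ha / (spacing_x * spacing_y)
Area per tree = 3.6 m * 6.2 m = 22.32 m^2
TPH = 10000 / 22.32 = 448 trees/ha

448


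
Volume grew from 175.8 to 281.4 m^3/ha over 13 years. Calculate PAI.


Formula: PAI = (V_T2 - V_T1) / (T2 - T1)
Volume increment = 281.4 - 175.8 = 105.6 m^3/ha
PAI = 105.6 / 13 = 8.12 m^3/ha/year

8.12


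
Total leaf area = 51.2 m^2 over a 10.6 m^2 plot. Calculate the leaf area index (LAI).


Formula: LAI = total leaf area / ground area  (dimensionless)
LAI = 51.2 m^2 / 10.6 m^2
LAI = 4.83

4.83


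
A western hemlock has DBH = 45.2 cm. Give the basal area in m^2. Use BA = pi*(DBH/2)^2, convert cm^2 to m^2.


Formula: BA = pi * (DBH/2)^2 / 10000  (cm^2 to m^2)
Radius = DBH/2 = 45.2/2 = 22.6 cm
BA = pi * 22.6^2 / 10000
   = 1604.5999 cm^2 / 10000
   = 0.1605 m^2

0.1605


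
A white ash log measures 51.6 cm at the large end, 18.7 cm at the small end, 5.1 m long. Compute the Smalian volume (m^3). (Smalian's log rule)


Smalian: V = (A1 + A2)/2 * L,  A = pi*(D/200)^2
A1 = pi*(51.6/200)^2 = 0.209117 m^2
A2 = pi*(18.7/200)^2 = 0.027465 m^2
V = (0.209117+0.027465)/2*5.1 = 0.6033 m^3

0.6033


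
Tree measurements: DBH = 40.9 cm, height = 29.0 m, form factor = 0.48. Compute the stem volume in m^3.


Formula: V = pi * (DBH/200)^2 * H * ff
Radius = DBH/200 = 40.9/200 = 0.2045 m
Radius^2 = 0.2045^2 = 0.04182025 m^2
V = pi * 0.04182025 * 29.0 * 0.48
V = 1.829 m^3

1.829


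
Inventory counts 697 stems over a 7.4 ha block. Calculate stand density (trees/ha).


Formula: Stand Density = N_trees / Area_ha
Density = 697 trees / 7.4 ha
Density = 94 trees/ha

94


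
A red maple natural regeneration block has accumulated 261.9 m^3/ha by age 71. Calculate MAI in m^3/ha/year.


Formula: MAI = Total Volume / Stand Age
MAI = 261.9 m^3/ha / 71 years
MAI = 3.69 m^3/ha/year

3.69


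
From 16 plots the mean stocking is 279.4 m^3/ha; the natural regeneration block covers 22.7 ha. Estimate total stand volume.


Formula: Total Volume = Mean Volume per ha * Total Area
Total Volume = 279.4 m^3/ha * 22.7 ha
Total Volume = 6342 m^3

6342


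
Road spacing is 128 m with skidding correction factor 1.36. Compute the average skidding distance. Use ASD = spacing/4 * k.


Formula: ASD = (spacing / 4) * correction
Uncorrected distance = spacing / 4 = 128 / 4 = 32 m
ASD = 32 * 1.36 = 44 m

44


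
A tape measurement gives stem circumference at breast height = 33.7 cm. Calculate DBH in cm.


Formula: DBH = C / pi
DBH = 33.7 / pi
pi = 3.14159...
DBH = 10.7 cm

10.7


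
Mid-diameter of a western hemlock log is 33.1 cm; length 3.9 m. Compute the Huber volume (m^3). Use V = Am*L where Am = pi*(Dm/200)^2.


Huber: V = Am * L,  Am = pi*(Dm/200)^2
Am = pi*(33.1/200)^2 = 0.086049 m^2
V = 0.086049*3.9 = 0.3356 m^3

0.3356


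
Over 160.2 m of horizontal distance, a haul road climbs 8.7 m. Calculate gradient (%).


Formula: Gradient = rise / run * 100
Gradient = 8.7 / 160.2 * 100 = 5.4%

5.4


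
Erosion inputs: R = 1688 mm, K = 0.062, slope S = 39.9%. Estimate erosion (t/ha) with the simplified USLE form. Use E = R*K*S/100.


Formula: E = R * K * S / 100  (simplified USLE)
R * K = 1688 * 0.062 = 104.656
E = 104.656 * 39.9 / 100 = 41.76 t/ha

41.76


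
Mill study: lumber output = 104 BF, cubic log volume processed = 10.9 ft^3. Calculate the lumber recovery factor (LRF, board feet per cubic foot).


Formula: LRF = Lumber Output (BF) / Log Input (ft^3)
LRF = 104 BF / 10.9 ft^3
LRF = 9.54 BF/ft^3

9.54


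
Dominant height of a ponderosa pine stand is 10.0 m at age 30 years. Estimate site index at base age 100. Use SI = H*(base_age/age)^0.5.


Formula: SI = H_dom * (base_age / age)^0.5
Age ratio = 100 / 30 = 3.33333
sqrt(age_ratio) = 1.82574
SI = 10.0 * 1.82574 = 18.3 m

18.3


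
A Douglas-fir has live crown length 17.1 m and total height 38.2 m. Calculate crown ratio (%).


Formula: Crown Ratio = (Crown Length / Total Height) * 100
CR = (17.1 m / 38.2 m) * 100
CR = 0.4476 * 100 = 44.8%

44.8


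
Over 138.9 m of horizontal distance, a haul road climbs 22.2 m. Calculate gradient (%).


Formula: Gradient = rise / run * 100
Gradient = 22.2 / 138.9 * 100 = 16.0%

16.0


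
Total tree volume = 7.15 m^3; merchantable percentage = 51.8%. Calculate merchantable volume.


Formula: MV = V_total * (merchantable_pct / 100)
Merchantable fraction = 51.8% / 100 = 0.518
MV = 7.15 m^3 * 0.518 = 3.704 m^3

3.704


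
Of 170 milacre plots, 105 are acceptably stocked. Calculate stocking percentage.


Formula: Stocking % = stocked plots / total plots * 100
Stocking = 105 / 170 * 100
Stocking = 0.6176 * 100 = 61.8%

61.8


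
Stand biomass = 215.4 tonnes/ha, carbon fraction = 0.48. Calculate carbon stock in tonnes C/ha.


Formula: Carbon Stock = Biomass * Carbon Fraction
C = 215.4 t/ha * 0.48
C = 103.4 t C/ha

103.4


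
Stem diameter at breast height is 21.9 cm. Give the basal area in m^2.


Formula: BA = pi * (DBH/2)^2 / 10000  (cm^2 to m^2)
Radius = DBH/2 = 21.9/2 = 10.95 cm
BA = pi * 10.95^2 / 10000
   = 376.6848 cm^2 / 10000
   = 0.0377 m^2

0.0377


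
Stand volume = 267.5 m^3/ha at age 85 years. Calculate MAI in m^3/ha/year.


Formula: MAI = Total Volume / Stand Age
MAI = 267.5 m^3/ha / 85 years
MAI = 3.15 m^3/ha/year

3.15


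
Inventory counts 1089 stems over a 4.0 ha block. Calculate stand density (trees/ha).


Formula: Stand Density = N_trees / Area_ha
Density = 1089 trees / 4.0 ha
Density = 272 trees/ha

272


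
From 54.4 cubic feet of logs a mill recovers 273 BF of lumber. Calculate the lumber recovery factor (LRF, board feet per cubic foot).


Formula: LRF = Lumber Output (BF) / Log Input (ft^3)
LRF = 273 BF / 54.4 ft^3
LRF = 5.02 BF/ft^3

5.02


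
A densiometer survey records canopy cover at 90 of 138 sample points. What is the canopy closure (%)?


Formula: Canopy closure = covered points / total points * 100
Closure = 90 / 138 * 100
Closure = 0.6522 * 100 = 65.2%

65.2


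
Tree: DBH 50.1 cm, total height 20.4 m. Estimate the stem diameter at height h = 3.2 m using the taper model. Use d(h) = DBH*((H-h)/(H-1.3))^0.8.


Taper: d(h) = DBH * ((H - h) / (H - 1.3))^0.8
Numerator = H - h = 20.4 - 3.2 = 17.2 m
Denominator = H - 1.3 = 20.4 - 1.3 = 19.1 m
Ratio = 17.2 / 19.1 = 0.90052
d = 50.1 * 0.90052^0.8 = 46.1 cm

46.1


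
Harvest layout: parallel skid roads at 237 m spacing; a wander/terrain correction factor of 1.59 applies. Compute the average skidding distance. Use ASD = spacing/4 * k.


Formula: ASD = (spacing / 4) * correction
Uncorrected distance = spacing / 4 = 237 / 4 = 59.25 m
ASD = 59.25 * 1.59 = 94 m

94


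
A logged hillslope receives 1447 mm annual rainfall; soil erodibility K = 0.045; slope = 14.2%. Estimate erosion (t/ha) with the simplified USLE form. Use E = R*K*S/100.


Formula: E = R * K * S / 100  (simplified USLE)
R * K = 1447 * 0.045 = 65.115
E = 65.115 * 14.2 / 100 = 9.25 t/ha

9.25


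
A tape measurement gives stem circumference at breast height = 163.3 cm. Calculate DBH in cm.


Formula: DBH = C / pi
DBH = 163.3 / pi
pi = 3.14159...
DBH = 52.0 cm

52.0


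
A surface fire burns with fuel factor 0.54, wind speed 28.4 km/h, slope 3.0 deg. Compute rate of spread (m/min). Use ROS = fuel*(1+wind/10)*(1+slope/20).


Formula: ROS = fuel * (1 + wind/10) * (1 + slope/20)
Wind factor = 1 + 28.4/10 = 3.84
Slope factor = 1 + 3.0/20 = 1.15
ROS = 0.54 * 3.84 * 1.15 = 2.38 m/min

2.38


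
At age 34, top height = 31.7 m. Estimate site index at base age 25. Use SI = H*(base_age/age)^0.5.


Formula: SI = H_dom * (base_age / age)^0.5
Age ratio = 25 / 34 = 0.73529
sqrt(age_ratio) = 0.85749
SI = 31.7 * 0.85749 = 27.2 m

27.2


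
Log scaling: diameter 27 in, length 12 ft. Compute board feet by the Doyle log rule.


Doyle: BF = (D - 4)^2 * L / 16
Adjusted diameter = 27 - 4 = 23 in
(D-4)^2 = 23^2 = 529
BF = 529 * 12 / 16 = 397 BF

397


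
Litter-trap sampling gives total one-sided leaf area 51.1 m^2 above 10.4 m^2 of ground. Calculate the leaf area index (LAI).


Formula: LAI = total leaf area / ground area  (dimensionless)
LAI = 51.1 m^2 / 10.4 m^2
LAI = 4.91

4.91


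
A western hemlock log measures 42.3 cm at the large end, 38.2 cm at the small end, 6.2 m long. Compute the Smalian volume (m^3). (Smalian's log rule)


Smalian: V = (A1 + A2)/2 * L,  A = pi*(D/200)^2
A1 = pi*(42.3/200)^2 = 0.140531 m^2
A2 = pi*(38.2/200)^2 = 0.114608 m^2
V = (0.140531+0.114608)/2*6.2 = 0.7909 m^3

0.7909


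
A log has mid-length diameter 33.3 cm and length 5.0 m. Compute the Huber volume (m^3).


Huber: V = Am * L,  Am = pi*(Dm/200)^2
Am = pi*(33.3/200)^2 = 0.087092 m^2
V = 0.087092*5.0 = 0.4355 m^3

0.4355


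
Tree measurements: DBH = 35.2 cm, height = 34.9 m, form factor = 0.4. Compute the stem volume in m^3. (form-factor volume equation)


Formula: V = pi * (DBH/200)^2 * H * ff
Radius = DBH/200 = 35.2/200 = 0.176 m
Radius^2 = 0.176^2 = 0.030976 m^2
V = pi * 0.030976 * 34.9 * 0.4
V = 1.359 m^3

1.359


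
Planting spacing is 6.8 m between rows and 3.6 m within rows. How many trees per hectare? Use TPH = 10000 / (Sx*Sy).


Formula: TPH = 10000 m^2/ha / (spacing_x * spacing_y)
Area per tree = 6.8 m * 3.6 m = 24.48 m^2
TPH = 10000 / 24.48 = 408 trees/ha

408


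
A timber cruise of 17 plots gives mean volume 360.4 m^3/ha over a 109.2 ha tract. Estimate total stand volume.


Formula: Total Volume = Mean Volume per ha * Total Area
Total Volume = 360.4 m^3/ha * 109.2 ha
Total Volume = 39356 m^3

39356


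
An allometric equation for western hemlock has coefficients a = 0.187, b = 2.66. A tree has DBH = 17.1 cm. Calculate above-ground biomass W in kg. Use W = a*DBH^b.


Formula: W = a * DBH^b  (allometric power law)
DBH^b = 17.1^2.66 = 1904.4503
W = 0.187 * 1904.4503 = 356.1 kg

356.1


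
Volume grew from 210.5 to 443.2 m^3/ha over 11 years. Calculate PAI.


Formula: PAI = (V_T2 - V_T1) / (T2 - T1)
Volume increment = 443.2 - 210.5 = 232.7 m^3/ha
PAI = 232.7 / 11 = 21.15 m^3/ha/year

21.15


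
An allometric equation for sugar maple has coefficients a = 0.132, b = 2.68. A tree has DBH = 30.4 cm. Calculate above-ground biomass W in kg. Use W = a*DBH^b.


Formula: W = a * DBH^b  (allometric power law)
DBH^b = 30.4^2.68 = 9421.0911
W = 0.132 * 9421.0911 = 1243.6 kg

1243.6


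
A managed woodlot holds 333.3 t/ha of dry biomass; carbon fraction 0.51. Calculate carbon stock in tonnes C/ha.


Formula: Carbon Stock = Biomass * Carbon Fraction
C = 333.3 t/ha * 0.51
C = 170.0 t C/ha

170.0


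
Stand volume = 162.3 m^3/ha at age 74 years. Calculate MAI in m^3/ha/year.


Formula: MAI = Total Volume / Stand Age
MAI = 162.3 m^3/ha / 74 years
MAI = 2.19 m^3/ha/year

2.19


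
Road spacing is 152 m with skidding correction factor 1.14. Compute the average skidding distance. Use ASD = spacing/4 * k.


Formula: ASD = (spacing / 4) * correction
Uncorrected distance = spacing / 4 = 152 / 4 = 38 m
ASD = 38 * 1.14 = 43 m

43


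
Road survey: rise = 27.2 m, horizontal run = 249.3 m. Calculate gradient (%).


Formula: Gradient = rise / run * 100
Gradient = 27.2 / 249.3 * 100 = 10.9%

10.9


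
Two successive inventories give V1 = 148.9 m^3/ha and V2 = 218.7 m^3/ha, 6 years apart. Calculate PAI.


Formula: PAI = (V_T2 - V_T1) / (T2 - T1)
Volume increment = 218.7 - 148.9 = 69.8 m^3/ha
PAI = 69.8 / 6 = 11.63 m^3/ha/year

11.63


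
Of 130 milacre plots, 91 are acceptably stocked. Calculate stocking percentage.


Formula: Stocking % = stocked plots / total plots * 100
Stocking = 91 / 130 * 100
Stocking = 0.7 * 100 = 70.0%

70.0


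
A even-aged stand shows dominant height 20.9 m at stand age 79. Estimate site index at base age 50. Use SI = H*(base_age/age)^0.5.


Formula: SI = H_dom * (base_age / age)^0.5
Age ratio = 50 / 79 = 0.63291
sqrt(age_ratio) = 0.79556
SI = 20.9 * 0.79556 = 16.6 m

16.6


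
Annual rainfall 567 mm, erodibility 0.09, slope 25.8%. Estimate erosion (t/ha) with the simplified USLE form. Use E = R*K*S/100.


Formula: E = R * K * S / 100  (simplified USLE)
R * K = 567 * 0.09 = 51.03
E = 51.03 * 25.8 / 100 = 13.17 t/ha

13.17


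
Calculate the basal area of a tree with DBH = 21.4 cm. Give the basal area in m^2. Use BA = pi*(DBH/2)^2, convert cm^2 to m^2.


Formula: BA = pi * (DBH/2)^2 / 10000  (cm^2 to m^2)
Radius = DBH/2 = 21.4/2 = 10.7 cm
BA = pi * 10.7^2 / 10000
   = 359.6809 cm^2 / 10000
   = 0.036 m^2

0.036


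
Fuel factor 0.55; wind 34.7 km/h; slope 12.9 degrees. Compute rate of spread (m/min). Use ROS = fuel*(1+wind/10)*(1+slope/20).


Formula: ROS = fuel * (1 + wind/10) * (1 + slope/20)
Wind factor = 1 + 34.7/10 = 4.47
Slope factor = 1 + 12.9/20 = 1.645
ROS = 0.55 * 4.47 * 1.645 = 4.04 m/min

4.04


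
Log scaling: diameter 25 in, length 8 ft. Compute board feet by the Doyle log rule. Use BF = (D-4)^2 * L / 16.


Doyle: BF = (D - 4)^2 * L / 16
Adjusted diameter = 25 - 4 = 21 in
(D-4)^2 = 21^2 = 441
BF = 441 * 8 / 16 = 221 BF

221


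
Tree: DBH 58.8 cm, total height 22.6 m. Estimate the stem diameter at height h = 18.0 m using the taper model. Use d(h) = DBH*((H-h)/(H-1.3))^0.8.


Taper: d(h) = DBH * ((H - h) / (H - 1.3))^0.8
Numerator = H - h = 22.6 - 18.0 = 4.6 m
Denominator = H - 1.3 = 22.6 - 1.3 = 21.3 m
Ratio = 4.6 / 21.3 = 0.21596
d = 58.8 * 0.21596^0.8 = 17.3 cm

17.3


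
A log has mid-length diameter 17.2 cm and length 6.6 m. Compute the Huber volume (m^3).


Huber: V = Am * L,  Am = pi*(Dm/200)^2
Am = pi*(17.2/200)^2 = 0.023235 m^2
V = 0.023235*6.6 = 0.1534 m^3

0.1534


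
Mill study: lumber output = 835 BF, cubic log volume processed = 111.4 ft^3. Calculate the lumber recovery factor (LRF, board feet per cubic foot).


Formula: LRF = Lumber Output (BF) / Log Input (ft^3)
LRF = 835 BF / 111.4 ft^3
LRF = 7.5 BF/ft^3

7.5


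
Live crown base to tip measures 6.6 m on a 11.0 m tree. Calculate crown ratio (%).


Formula: Crown Ratio = (Crown Length / Total Height) * 100
CR = (6.6 m / 11.0 m) * 100
CR = 0.6 * 100 = 60.0%

60.0


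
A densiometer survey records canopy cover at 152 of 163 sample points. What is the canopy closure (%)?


Formula: Canopy closure = covered points / total points * 100
Closure = 152 / 163 * 100
Closure = 0.9325 * 100 = 93.3%

93.3


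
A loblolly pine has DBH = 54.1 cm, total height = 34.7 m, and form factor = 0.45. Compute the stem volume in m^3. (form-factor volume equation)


Formula: V = pi * (DBH/200)^2 * H * ff
Radius = DBH/200 = 54.1/200 = 0.2705 m
Radius^2 = 0.2705^2 = 0.07317025 m^2
V = pi * 0.07317025 * 34.7 * 0.45
V = 3.589 m^3

3.589


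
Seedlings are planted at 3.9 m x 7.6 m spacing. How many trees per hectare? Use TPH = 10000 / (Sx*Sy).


Formula: TPH = 10000 m^2/ha / (spacing_x * spacing_y)
Area per tree = 3.9 m * 7.6 m = 29.64 m^2
TPH = 10000 / 29.64 = 337 trees/ha

337


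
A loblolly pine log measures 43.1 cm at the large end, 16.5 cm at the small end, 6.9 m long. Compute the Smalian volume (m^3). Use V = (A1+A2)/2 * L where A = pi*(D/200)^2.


Smalian: V = (A1 + A2)/2 * L,  A = pi*(D/200)^2
A1 = pi*(43.1/200)^2 = 0.145896 m^2
A2 = pi*(16.5/200)^2 = 0.021382 m^2
V = (0.145896+0.021382)/2*6.9 = 0.5771 m^3

0.5771


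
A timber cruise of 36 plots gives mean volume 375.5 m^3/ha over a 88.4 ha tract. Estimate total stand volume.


Formula: Total Volume = Mean Volume per ha * Total Area
Total Volume = 375.5 m^3/ha * 88.4 ha
Total Volume = 33194 m^3

33194


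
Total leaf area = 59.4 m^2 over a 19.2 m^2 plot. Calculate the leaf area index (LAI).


Formula: LAI = total leaf area / ground area  (dimensionless)
LAI = 59.4 m^2 / 19.2 m^2
LAI = 3.09

3.09


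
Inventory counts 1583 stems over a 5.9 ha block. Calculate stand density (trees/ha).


Formula: Stand Density = N_trees / Area_ha
Density = 1583 trees / 5.9 ha
Density = 268 trees/ha

268


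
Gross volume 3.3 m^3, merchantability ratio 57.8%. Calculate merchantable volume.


Formula: MV = V_total * (merchantable_pct / 100)
Merchantable fraction = 57.8% / 100 = 0.578
MV = 3.3 m^3 * 0.578 = 1.907 m^3

1.907


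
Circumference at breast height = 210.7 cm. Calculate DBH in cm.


Formula: DBH = C / pi
DBH = 210.7 / pi
pi = 3.14159...
DBH = 67.1 cm

67.1


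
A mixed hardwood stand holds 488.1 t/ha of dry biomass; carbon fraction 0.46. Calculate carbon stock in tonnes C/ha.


Formula: Carbon Stock = Biomass * Carbon Fraction
C = 488.1 t/ha * 0.46
C = 224.5 t C/ha

224.5


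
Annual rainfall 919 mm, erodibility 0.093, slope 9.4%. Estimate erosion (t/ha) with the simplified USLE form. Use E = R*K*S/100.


Formula: E = R * K * S / 100  (simplified USLE)
R * K = 919 * 0.093 = 85.467
E = 85.467 * 9.4 / 100 = 8.03 t/ha

8.03


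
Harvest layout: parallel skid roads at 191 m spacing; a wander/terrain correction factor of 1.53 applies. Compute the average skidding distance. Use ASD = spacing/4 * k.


Formula: ASD = (spacing / 4) * correction
Uncorrected distance = spacing / 4 = 191 / 4 = 47.75 m
ASD = 47.75 * 1.53 = 73 m

73


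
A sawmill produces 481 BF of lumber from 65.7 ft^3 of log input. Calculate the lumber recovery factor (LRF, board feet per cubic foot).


Formula: LRF = Lumber Output (BF) / Log Input (ft^3)
LRF = 481 BF / 65.7 ft^3
LRF = 7.32 BF/ft^3

7.32


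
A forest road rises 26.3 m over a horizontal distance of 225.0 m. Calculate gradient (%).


Formula: Gradient = rise / run * 100
Gradient = 26.3 / 225.0 * 100 = 11.7%

11.7


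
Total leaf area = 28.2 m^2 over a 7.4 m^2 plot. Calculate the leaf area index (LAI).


Formula: LAI = total leaf area / ground area  (dimensionless)
LAI = 28.2 m^2 / 7.4 m^2
LAI = 3.81

3.81


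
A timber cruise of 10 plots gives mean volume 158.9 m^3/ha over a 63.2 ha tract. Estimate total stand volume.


Formula: Total Volume = Mean Volume per ha * Total Area
Total Volume = 158.9 m^3/ha * 63.2 ha
Total Volume = 10042 m^3

10042


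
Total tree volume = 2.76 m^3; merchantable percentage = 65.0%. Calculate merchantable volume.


Formula: MV = V_total * (merchantable_pct / 100)
Merchantable fraction = 65.0% / 100 = 0.65
MV = 2.76 m^3 * 0.65 = 1.794 m^3

1.794


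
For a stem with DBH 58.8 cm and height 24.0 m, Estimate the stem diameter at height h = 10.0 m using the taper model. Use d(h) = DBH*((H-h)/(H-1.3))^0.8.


Taper: d(h) = DBH * ((H - h) / (H - 1.3))^0.8
Numerator = H - h = 24.0 - 10.0 = 14.0 m
Denominator = H - 1.3 = 24.0 - 1.3 = 22.7 m
Ratio = 14.0 / 22.7 = 0.61674
d = 58.8 * 0.61674^0.8 = 39.9 cm

39.9


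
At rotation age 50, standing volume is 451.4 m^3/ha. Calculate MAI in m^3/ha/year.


Formula: MAI = Total Volume / Stand Age
MAI = 451.4 m^3/ha / 50 years
MAI = 9.03 m^3/ha/year

9.03


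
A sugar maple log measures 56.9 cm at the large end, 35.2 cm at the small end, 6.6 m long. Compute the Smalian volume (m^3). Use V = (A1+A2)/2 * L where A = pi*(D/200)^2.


Smalian: V = (A1 + A2)/2 * L,  A = pi*(D/200)^2
A1 = pi*(56.9/200)^2 = 0.254281 m^2
A2 = pi*(35.2/200)^2 = 0.097314 m^2
V = (0.254281+0.097314)/2*6.6 = 1.1603 m^3

1.1603


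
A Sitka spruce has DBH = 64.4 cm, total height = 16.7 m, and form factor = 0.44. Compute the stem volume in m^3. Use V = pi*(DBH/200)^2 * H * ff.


Formula: V = pi * (DBH/200)^2 * H * ff
Radius = DBH/200 = 64.4/200 = 0.322 m
Radius^2 = 0.322^2 = 0.103684 m^2
V = pi * 0.103684 * 16.7 * 0.44
V = 2.393 m^3

2.393


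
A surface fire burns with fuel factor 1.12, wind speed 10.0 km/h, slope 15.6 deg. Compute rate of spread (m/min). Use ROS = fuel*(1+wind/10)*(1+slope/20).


Formula: ROS = fuel * (1 + wind/10) * (1 + slope/20)
Wind factor = 1 + 10.0/10 = 2.0
Slope factor = 1 + 15.6/20 = 1.78
ROS = 1.12 * 2.0 * 1.78 = 3.99 m/min

3.99


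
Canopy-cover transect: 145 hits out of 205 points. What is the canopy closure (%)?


Formula: Canopy closure = covered points / total points * 100
Closure = 145 / 205 * 100
Closure = 0.7073 * 100 = 70.7%

70.7


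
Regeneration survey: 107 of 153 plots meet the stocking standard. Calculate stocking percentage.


Formula: Stocking % = stocked plots / total plots * 100
Stocking = 107 / 153 * 100
Stocking = 0.6993 * 100 = 69.9%

69.9


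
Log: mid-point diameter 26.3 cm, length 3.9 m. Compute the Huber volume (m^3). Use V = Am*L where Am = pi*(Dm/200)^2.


Huber: V = Am * L,  Am = pi*(Dm/200)^2
Am = pi*(26.3/200)^2 = 0.054325 m^2
V = 0.054325*3.9 = 0.2119 m^3

0.2119


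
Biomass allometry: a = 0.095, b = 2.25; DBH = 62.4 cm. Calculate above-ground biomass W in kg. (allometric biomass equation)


Formula: W = a * DBH^b  (allometric power law)
DBH^b = 62.4^2.25 = 10943.7289
W = 0.095 * 10943.7289 = 1039.7 kg

1039.7


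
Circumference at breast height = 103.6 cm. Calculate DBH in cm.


Formula: DBH = C / pi
DBH = 103.6 / pi
pi = 3.14159...
DBH = 33.0 cm

33.0


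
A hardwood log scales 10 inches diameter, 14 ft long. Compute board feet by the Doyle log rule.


Doyle: BF = (D - 4)^2 * L / 16
Adjusted diameter = 10 - 4 = 6 in
(D-4)^2 = 6^2 = 36
BF = 36 * 14 / 16 = 32 BF

32


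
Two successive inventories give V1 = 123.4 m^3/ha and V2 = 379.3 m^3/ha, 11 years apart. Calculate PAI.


Formula: PAI = (V_T2 - V_T1) / (T2 - T1)
Volume increment = 379.3 - 123.4 = 255.9 m^3/ha
PAI = 255.9 / 11 = 23.26 m^3/ha/year

23.26


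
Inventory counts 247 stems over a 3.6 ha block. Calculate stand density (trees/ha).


Formula: Stand Density = N_trees / Area_ha
Density = 247 trees / 3.6 ha
Density = 69 trees/ha

69


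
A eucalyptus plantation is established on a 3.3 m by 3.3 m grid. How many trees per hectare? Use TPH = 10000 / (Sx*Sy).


Formula: TPH = 10000 m^2/ha / (spacing_x * spacing_y)
Area per tree = 3.3 m * 3.3 m = 10.89 m^2
TPH = 10000 / 10.89 = 918 trees/ha

918


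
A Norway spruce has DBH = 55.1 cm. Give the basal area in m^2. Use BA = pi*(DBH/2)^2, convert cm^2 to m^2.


Formula: BA = pi * (DBH/2)^2 / 10000  (cm^2 to m^2)
Radius = DBH/2 = 55.1/2 = 27.55 cm
BA = pi * 27.55^2 / 10000
   = 2384.4767 cm^2 / 10000
   = 0.2384 m^2

0.2384


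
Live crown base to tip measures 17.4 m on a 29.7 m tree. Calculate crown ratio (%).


Formula: Crown Ratio = (Crown Length / Total Height) * 100
CR = (17.4 m / 29.7 m) * 100
CR = 0.5859 * 100 = 58.6%

58.6


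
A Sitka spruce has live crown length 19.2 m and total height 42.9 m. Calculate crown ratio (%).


Formula: Crown Ratio = (Crown Length / Total Height) * 100
CR = (19.2 m / 42.9 m) * 100
CR = 0.4476 * 100 = 44.8%

44.8


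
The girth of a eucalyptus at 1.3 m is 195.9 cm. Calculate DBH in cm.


Formula: DBH = C / pi
DBH = 195.9 / pi
pi = 3.14159...
DBH = 62.4 cm

62.4


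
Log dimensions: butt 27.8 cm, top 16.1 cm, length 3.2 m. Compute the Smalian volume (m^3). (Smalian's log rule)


Smalian: V = (A1 + A2)/2 * L,  A = pi*(D/200)^2
A1 = pi*(27.8/200)^2 = 0.060699 m^2
A2 = pi*(16.1/200)^2 = 0.020358 m^2
V = (0.060699+0.020358)/2*3.2 = 0.1297 m^3

0.1297


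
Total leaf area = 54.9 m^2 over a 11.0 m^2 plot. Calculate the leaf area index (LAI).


Formula: LAI = total leaf area / ground area  (dimensionless)
LAI = 54.9 m^2 / 11.0 m^2
LAI = 4.99

4.99


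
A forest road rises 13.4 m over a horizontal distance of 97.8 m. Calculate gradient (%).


Formula: Gradient = rise / run * 100
Gradient = 13.4 / 97.8 * 100 = 13.7%

13.7


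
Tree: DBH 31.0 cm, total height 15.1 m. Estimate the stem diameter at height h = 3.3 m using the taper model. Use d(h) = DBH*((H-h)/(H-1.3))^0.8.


Taper: d(h) = DBH * ((H - h) / (H - 1.3))^0.8
Numerator = H - h = 15.1 - 3.3 = 11.8 m
Denominator = H - 1.3 = 15.1 - 1.3 = 13.8 m
Ratio = 11.8 / 13.8 = 0.85507
d = 31.0 * 0.85507^0.8 = 27.4 cm

27.4


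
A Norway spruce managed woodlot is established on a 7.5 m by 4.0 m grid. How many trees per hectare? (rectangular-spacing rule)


Formula: TPH = 10000 m^2/ha / (spacing_x * spacing_y)
Area per tree = 7.5 m * 4.0 m = 30.0 m^2
TPH = 10000 / 30.0 = 333 trees/ha

333


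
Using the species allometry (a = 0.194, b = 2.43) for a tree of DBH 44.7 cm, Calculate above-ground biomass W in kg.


Formula: W = a * DBH^b  (allometric power law)
DBH^b = 44.7^2.43 = 10238.7581
W = 0.194 * 10238.7581 = 1986.3 kg

1986.3


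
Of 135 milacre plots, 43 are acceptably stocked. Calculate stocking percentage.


Formula: Stocking % = stocked plots / total plots * 100
Stocking = 43 / 135 * 100
Stocking = 0.3185 * 100 = 31.9%

31.9


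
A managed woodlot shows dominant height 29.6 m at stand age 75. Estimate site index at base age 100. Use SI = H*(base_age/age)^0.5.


Formula: SI = H_dom * (base_age / age)^0.5
Age ratio = 100 / 75 = 1.33333
sqrt(age_ratio) = 1.1547
SI = 29.6 * 1.1547 = 34.2 m

34.2
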